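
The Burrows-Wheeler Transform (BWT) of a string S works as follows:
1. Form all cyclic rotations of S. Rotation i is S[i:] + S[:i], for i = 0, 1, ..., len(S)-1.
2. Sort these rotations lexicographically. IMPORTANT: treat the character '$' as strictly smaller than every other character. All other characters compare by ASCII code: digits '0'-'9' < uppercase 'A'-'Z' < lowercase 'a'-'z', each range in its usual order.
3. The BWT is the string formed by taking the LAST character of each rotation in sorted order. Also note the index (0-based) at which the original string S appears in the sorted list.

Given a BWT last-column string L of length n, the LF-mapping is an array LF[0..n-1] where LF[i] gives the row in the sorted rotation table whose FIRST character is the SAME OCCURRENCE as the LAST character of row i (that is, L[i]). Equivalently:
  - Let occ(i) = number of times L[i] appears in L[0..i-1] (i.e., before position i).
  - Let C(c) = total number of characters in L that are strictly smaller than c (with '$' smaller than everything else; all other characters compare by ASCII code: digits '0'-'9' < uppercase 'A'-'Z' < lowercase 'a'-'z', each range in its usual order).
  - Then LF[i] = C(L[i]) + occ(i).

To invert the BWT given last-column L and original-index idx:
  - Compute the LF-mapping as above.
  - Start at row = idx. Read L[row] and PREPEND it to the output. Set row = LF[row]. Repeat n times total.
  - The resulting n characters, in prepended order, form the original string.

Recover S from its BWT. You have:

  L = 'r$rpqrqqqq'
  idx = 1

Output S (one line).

LF mapping: 7 0 8 1 2 9 3 4 5 6
Walk LF starting at row 1, prepending L[row]:
  step 1: row=1, L[1]='$', prepend. Next row=LF[1]=0
  step 2: row=0, L[0]='r', prepend. Next row=LF[0]=7
  step 3: row=7, L[7]='q', prepend. Next row=LF[7]=4
  step 4: row=4, L[4]='q', prepend. Next row=LF[4]=2
  step 5: row=2, L[2]='r', prepend. Next row=LF[2]=8
  step 6: row=8, L[8]='q', prepend. Next row=LF[8]=5
  step 7: row=5, L[5]='r', prepend. Next row=LF[5]=9
  step 8: row=9, L[9]='q', prepend. Next row=LF[9]=6
  step 9: row=6, L[6]='q', prepend. Next row=LF[6]=3
  step 10: row=3, L[3]='p', prepend. Next row=LF[3]=1
Reversed output: pqqrqrqqr$

Answer: pqqrqrqqr$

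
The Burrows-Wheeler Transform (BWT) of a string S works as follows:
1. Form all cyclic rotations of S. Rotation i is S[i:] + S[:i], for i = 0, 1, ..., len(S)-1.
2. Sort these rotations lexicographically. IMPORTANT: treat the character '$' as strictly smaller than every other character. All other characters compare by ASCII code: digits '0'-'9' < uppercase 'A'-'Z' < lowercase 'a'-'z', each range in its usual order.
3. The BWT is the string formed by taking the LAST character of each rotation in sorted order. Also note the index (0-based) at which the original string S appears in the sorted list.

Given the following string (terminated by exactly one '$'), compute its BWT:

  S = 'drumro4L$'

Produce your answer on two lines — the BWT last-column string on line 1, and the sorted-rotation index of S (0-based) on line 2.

Answer: Lo4$urmdr
3

Derivation:
All 9 rotations (rotation i = S[i:]+S[:i]):
  rot[0] = drumro4L$
  rot[1] = rumro4L$d
  rot[2] = umro4L$dr
  rot[3] = mro4L$dru
  rot[4] = ro4L$drum
  rot[5] = o4L$drumr
  rot[6] = 4L$drumro
  rot[7] = L$drumro4
  rot[8] = $drumro4L
Sorted (with $ < everything):
  sorted[0] = $drumro4L  (last char: 'L')
  sorted[1] = 4L$drumro  (last char: 'o')
  sorted[2] = L$drumro4  (last char: '4')
  sorted[3] = drumro4L$  (last char: '$')
  sorted[4] = mro4L$dru  (last char: 'u')
  sorted[5] = o4L$drumr  (last char: 'r')
  sorted[6] = ro4L$drum  (last char: 'm')
  sorted[7] = rumro4L$d  (last char: 'd')
  sorted[8] = umro4L$dr  (last char: 'r')
Last column: Lo4$urmdr
Original string S is at sorted index 3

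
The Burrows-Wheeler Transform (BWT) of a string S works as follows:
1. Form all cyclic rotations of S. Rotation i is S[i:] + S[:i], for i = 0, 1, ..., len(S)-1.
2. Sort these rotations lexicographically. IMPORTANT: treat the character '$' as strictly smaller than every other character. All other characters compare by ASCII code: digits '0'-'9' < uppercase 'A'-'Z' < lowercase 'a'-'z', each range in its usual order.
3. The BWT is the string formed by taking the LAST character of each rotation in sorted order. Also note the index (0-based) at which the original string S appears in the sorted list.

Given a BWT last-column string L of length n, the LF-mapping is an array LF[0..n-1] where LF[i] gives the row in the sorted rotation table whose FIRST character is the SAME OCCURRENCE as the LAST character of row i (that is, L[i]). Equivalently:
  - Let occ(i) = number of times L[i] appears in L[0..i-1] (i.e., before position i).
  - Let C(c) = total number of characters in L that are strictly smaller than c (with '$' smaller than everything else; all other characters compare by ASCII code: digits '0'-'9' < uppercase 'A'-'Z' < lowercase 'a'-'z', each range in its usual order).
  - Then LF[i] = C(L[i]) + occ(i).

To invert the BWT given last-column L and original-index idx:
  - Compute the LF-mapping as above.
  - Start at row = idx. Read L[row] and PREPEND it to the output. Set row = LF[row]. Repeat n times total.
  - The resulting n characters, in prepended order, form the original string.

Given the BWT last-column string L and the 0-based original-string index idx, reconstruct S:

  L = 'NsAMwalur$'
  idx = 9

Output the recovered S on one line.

LF mapping: 3 7 1 2 9 4 5 8 6 0
Walk LF starting at row 9, prepending L[row]:
  step 1: row=9, L[9]='$', prepend. Next row=LF[9]=0
  step 2: row=0, L[0]='N', prepend. Next row=LF[0]=3
  step 3: row=3, L[3]='M', prepend. Next row=LF[3]=2
  step 4: row=2, L[2]='A', prepend. Next row=LF[2]=1
  step 5: row=1, L[1]='s', prepend. Next row=LF[1]=7
  step 6: row=7, L[7]='u', prepend. Next row=LF[7]=8
  step 7: row=8, L[8]='r', prepend. Next row=LF[8]=6
  step 8: row=6, L[6]='l', prepend. Next row=LF[6]=5
  step 9: row=5, L[5]='a', prepend. Next row=LF[5]=4
  step 10: row=4, L[4]='w', prepend. Next row=LF[4]=9
Reversed output: walrusAMN$

Answer: walrusAMN$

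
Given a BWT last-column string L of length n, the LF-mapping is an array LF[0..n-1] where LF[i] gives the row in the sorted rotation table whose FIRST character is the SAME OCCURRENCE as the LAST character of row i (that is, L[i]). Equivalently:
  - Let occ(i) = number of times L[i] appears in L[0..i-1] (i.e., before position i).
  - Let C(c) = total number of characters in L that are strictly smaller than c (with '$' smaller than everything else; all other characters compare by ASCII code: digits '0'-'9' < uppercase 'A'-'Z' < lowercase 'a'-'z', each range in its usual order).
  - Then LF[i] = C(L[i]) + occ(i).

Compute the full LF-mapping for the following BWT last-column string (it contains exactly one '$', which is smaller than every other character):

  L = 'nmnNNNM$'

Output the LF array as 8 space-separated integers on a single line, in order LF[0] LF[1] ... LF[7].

Char counts: '$':1, 'M':1, 'N':3, 'm':1, 'n':2
C (first-col start): C('$')=0, C('M')=1, C('N')=2, C('m')=5, C('n')=6
L[0]='n': occ=0, LF[0]=C('n')+0=6+0=6
L[1]='m': occ=0, LF[1]=C('m')+0=5+0=5
L[2]='n': occ=1, LF[2]=C('n')+1=6+1=7
L[3]='N': occ=0, LF[3]=C('N')+0=2+0=2
L[4]='N': occ=1, LF[4]=C('N')+1=2+1=3
L[5]='N': occ=2, LF[5]=C('N')+2=2+2=4
L[6]='M': occ=0, LF[6]=C('M')+0=1+0=1
L[7]='$': occ=0, LF[7]=C('$')+0=0+0=0

Answer: 6 5 7 2 3 4 1 0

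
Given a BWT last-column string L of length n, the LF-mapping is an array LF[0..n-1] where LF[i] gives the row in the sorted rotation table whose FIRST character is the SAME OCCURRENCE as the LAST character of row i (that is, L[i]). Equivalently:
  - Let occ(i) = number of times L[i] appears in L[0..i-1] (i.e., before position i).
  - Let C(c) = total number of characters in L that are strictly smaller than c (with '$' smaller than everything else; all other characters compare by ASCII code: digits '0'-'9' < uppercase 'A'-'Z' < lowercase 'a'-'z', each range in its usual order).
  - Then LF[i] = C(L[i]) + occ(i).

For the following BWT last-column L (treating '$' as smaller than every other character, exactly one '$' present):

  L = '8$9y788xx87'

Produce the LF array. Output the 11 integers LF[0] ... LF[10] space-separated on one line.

Answer: 3 0 7 10 1 4 5 8 9 6 2

Derivation:
Char counts: '$':1, '7':2, '8':4, '9':1, 'x':2, 'y':1
C (first-col start): C('$')=0, C('7')=1, C('8')=3, C('9')=7, C('x')=8, C('y')=10
L[0]='8': occ=0, LF[0]=C('8')+0=3+0=3
L[1]='$': occ=0, LF[1]=C('$')+0=0+0=0
L[2]='9': occ=0, LF[2]=C('9')+0=7+0=7
L[3]='y': occ=0, LF[3]=C('y')+0=10+0=10
L[4]='7': occ=0, LF[4]=C('7')+0=1+0=1
L[5]='8': occ=1, LF[5]=C('8')+1=3+1=4
L[6]='8': occ=2, LF[6]=C('8')+2=3+2=5
L[7]='x': occ=0, LF[7]=C('x')+0=8+0=8
L[8]='x': occ=1, LF[8]=C('x')+1=8+1=9
L[9]='8': occ=3, LF[9]=C('8')+3=3+3=6
L[10]='7': occ=1, LF[10]=C('7')+1=1+1=2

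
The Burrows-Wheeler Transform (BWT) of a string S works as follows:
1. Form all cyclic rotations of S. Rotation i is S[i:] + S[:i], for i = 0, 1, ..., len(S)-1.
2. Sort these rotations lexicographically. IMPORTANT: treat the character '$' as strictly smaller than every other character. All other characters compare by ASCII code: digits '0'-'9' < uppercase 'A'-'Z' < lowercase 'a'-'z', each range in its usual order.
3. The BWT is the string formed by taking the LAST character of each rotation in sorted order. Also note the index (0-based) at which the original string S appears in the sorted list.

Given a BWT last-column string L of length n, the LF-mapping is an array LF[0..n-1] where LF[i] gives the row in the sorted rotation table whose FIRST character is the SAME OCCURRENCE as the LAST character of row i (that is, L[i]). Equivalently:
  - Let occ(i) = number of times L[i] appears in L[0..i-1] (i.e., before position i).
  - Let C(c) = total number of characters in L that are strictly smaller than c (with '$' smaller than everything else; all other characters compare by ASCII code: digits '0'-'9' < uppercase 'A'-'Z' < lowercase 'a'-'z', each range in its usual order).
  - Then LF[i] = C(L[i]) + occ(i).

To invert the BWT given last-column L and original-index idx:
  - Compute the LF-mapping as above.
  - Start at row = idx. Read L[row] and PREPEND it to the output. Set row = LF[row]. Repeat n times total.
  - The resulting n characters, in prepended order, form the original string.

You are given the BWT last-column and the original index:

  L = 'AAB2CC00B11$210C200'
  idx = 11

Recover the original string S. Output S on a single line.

Answer: 2C0C0CB1A0120B012A$

Derivation:
LF mapping: 12 13 14 9 16 17 1 2 15 6 7 0 10 8 3 18 11 4 5
Walk LF starting at row 11, prepending L[row]:
  step 1: row=11, L[11]='$', prepend. Next row=LF[11]=0
  step 2: row=0, L[0]='A', prepend. Next row=LF[0]=12
  step 3: row=12, L[12]='2', prepend. Next row=LF[12]=10
  step 4: row=10, L[10]='1', prepend. Next row=LF[10]=7
  step 5: row=7, L[7]='0', prepend. Next row=LF[7]=2
  step 6: row=2, L[2]='B', prepend. Next row=LF[2]=14
  step 7: row=14, L[14]='0', prepend. Next row=LF[14]=3
  step 8: row=3, L[3]='2', prepend. Next row=LF[3]=9
  step 9: row=9, L[9]='1', prepend. Next row=LF[9]=6
  step 10: row=6, L[6]='0', prepend. Next row=LF[6]=1
  step 11: row=1, L[1]='A', prepend. Next row=LF[1]=13
  step 12: row=13, L[13]='1', prepend. Next row=LF[13]=8
  step 13: row=8, L[8]='B', prepend. Next row=LF[8]=15
  step 14: row=15, L[15]='C', prepend. Next row=LF[15]=18
  step 15: row=18, L[18]='0', prepend. Next row=LF[18]=5
  step 16: row=5, L[5]='C', prepend. Next row=LF[5]=17
  step 17: row=17, L[17]='0', prepend. Next row=LF[17]=4
  step 18: row=4, L[4]='C', prepend. Next row=LF[4]=16
  step 19: row=16, L[16]='2', prepend. Next row=LF[16]=11
Reversed output: 2C0C0CB1A0120B012A$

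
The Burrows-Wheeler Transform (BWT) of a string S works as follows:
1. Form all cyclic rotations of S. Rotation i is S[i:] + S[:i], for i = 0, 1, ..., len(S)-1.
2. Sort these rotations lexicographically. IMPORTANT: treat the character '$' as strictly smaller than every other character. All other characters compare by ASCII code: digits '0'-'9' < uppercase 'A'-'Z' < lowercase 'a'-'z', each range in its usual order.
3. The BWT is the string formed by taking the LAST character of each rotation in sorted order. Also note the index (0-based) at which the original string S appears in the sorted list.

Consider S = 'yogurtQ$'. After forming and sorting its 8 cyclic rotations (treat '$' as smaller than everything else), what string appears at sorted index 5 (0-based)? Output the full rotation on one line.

Answer: tQ$yogur

Derivation:
All 8 rotations (rotation i = S[i:]+S[:i]):
  rot[0] = yogurtQ$
  rot[1] = ogurtQ$y
  rot[2] = gurtQ$yo
  rot[3] = urtQ$yog
  rot[4] = rtQ$yogu
  rot[5] = tQ$yogur
  rot[6] = Q$yogurt
  rot[7] = $yogurtQ
Sorted (with $ < everything):
  sorted[0] = $yogurtQ
  sorted[1] = Q$yogurt
  sorted[2] = gurtQ$yo
  sorted[3] = ogurtQ$y
  sorted[4] = rtQ$yogu
  sorted[5] = tQ$yogur
  sorted[6] = urtQ$yog
  sorted[7] = yogurtQ$
sorted[5] = tQ$yogur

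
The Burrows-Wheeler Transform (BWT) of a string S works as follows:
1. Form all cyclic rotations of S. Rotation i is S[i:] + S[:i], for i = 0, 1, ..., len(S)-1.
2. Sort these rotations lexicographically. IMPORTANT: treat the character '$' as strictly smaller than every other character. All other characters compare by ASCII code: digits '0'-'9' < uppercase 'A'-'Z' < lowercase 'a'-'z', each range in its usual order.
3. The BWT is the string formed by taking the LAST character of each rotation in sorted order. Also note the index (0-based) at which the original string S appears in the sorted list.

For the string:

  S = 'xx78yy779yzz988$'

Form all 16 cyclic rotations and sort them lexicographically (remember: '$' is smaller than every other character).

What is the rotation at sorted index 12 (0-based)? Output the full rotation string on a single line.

Answer: yy779yzz988$xx78

Derivation:
All 16 rotations (rotation i = S[i:]+S[:i]):
  rot[0] = xx78yy779yzz988$
  rot[1] = x78yy779yzz988$x
  rot[2] = 78yy779yzz988$xx
  rot[3] = 8yy779yzz988$xx7
  rot[4] = yy779yzz988$xx78
  rot[5] = y779yzz988$xx78y
  rot[6] = 779yzz988$xx78yy
  rot[7] = 79yzz988$xx78yy7
  rot[8] = 9yzz988$xx78yy77
  rot[9] = yzz988$xx78yy779
  rot[10] = zz988$xx78yy779y
  rot[11] = z988$xx78yy779yz
  rot[12] = 988$xx78yy779yzz
  rot[13] = 88$xx78yy779yzz9
  rot[14] = 8$xx78yy779yzz98
  rot[15] = $xx78yy779yzz988
Sorted (with $ < everything):
  sorted[0] = $xx78yy779yzz988
  sorted[1] = 779yzz988$xx78yy
  sorted[2] = 78yy779yzz988$xx
  sorted[3] = 79yzz988$xx78yy7
  sorted[4] = 8$xx78yy779yzz98
  sorted[5] = 88$xx78yy779yzz9
  sorted[6] = 8yy779yzz988$xx7
  sorted[7] = 988$xx78yy779yzz
  sorted[8] = 9yzz988$xx78yy77
  sorted[9] = x78yy779yzz988$x
  sorted[10] = xx78yy779yzz988$
  sorted[11] = y779yzz988$xx78y
  sorted[12] = yy779yzz988$xx78
  sorted[13] = yzz988$xx78yy779
  sorted[14] = z988$xx78yy779yz
  sorted[15] = zz988$xx78yy779y
sorted[12] = yy779yzz988$xx78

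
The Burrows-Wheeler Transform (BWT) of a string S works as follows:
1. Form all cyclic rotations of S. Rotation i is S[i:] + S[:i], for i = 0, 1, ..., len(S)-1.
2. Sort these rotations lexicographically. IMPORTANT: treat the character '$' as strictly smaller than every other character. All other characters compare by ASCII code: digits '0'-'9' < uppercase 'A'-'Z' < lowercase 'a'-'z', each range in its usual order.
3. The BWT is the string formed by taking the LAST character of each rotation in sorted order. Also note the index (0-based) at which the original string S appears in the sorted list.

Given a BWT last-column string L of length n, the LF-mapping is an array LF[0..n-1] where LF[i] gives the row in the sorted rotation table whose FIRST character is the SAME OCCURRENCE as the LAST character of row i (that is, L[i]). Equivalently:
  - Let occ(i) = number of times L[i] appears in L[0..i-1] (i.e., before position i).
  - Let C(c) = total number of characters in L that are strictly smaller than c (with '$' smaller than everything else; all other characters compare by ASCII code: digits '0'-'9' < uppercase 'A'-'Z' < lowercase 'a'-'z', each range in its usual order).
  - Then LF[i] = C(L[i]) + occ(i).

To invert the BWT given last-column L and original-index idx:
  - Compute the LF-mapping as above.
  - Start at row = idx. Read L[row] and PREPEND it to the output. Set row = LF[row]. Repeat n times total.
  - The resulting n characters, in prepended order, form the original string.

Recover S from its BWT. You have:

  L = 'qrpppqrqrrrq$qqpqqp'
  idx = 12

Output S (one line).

LF mapping: 6 14 1 2 3 7 15 8 16 17 18 9 0 10 11 4 12 13 5
Walk LF starting at row 12, prepending L[row]:
  step 1: row=12, L[12]='$', prepend. Next row=LF[12]=0
  step 2: row=0, L[0]='q', prepend. Next row=LF[0]=6
  step 3: row=6, L[6]='r', prepend. Next row=LF[6]=15
  step 4: row=15, L[15]='p', prepend. Next row=LF[15]=4
  step 5: row=4, L[4]='p', prepend. Next row=LF[4]=3
  step 6: row=3, L[3]='p', prepend. Next row=LF[3]=2
  step 7: row=2, L[2]='p', prepend. Next row=LF[2]=1
  step 8: row=1, L[1]='r', prepend. Next row=LF[1]=14
  step 9: row=14, L[14]='q', prepend. Next row=LF[14]=11
  step 10: row=11, L[11]='q', prepend. Next row=LF[11]=9
  step 11: row=9, L[9]='r', prepend. Next row=LF[9]=17
  step 12: row=17, L[17]='q', prepend. Next row=LF[17]=13
  step 13: row=13, L[13]='q', prepend. Next row=LF[13]=10
  step 14: row=10, L[10]='r', prepend. Next row=LF[10]=18
  step 15: row=18, L[18]='p', prepend. Next row=LF[18]=5
  step 16: row=5, L[5]='q', prepend. Next row=LF[5]=7
  step 17: row=7, L[7]='q', prepend. Next row=LF[7]=8
  step 18: row=8, L[8]='r', prepend. Next row=LF[8]=16
  step 19: row=16, L[16]='q', prepend. Next row=LF[16]=12
Reversed output: qrqqprqqrqqrpppprq$

Answer: qrqqprqqrqqrpppprq$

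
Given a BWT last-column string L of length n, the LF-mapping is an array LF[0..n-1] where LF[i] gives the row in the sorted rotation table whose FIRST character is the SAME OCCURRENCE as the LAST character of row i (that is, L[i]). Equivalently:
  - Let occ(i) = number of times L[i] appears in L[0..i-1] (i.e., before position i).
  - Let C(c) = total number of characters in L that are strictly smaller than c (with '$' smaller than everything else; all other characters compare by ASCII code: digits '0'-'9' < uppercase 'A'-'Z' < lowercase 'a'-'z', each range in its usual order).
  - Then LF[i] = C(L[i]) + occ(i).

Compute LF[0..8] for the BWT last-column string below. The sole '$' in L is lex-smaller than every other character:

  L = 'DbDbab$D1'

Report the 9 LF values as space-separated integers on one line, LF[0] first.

Char counts: '$':1, '1':1, 'D':3, 'a':1, 'b':3
C (first-col start): C('$')=0, C('1')=1, C('D')=2, C('a')=5, C('b')=6
L[0]='D': occ=0, LF[0]=C('D')+0=2+0=2
L[1]='b': occ=0, LF[1]=C('b')+0=6+0=6
L[2]='D': occ=1, LF[2]=C('D')+1=2+1=3
L[3]='b': occ=1, LF[3]=C('b')+1=6+1=7
L[4]='a': occ=0, LF[4]=C('a')+0=5+0=5
L[5]='b': occ=2, LF[5]=C('b')+2=6+2=8
L[6]='$': occ=0, LF[6]=C('$')+0=0+0=0
L[7]='D': occ=2, LF[7]=C('D')+2=2+2=4
L[8]='1': occ=0, LF[8]=C('1')+0=1+0=1

Answer: 2 6 3 7 5 8 0 4 1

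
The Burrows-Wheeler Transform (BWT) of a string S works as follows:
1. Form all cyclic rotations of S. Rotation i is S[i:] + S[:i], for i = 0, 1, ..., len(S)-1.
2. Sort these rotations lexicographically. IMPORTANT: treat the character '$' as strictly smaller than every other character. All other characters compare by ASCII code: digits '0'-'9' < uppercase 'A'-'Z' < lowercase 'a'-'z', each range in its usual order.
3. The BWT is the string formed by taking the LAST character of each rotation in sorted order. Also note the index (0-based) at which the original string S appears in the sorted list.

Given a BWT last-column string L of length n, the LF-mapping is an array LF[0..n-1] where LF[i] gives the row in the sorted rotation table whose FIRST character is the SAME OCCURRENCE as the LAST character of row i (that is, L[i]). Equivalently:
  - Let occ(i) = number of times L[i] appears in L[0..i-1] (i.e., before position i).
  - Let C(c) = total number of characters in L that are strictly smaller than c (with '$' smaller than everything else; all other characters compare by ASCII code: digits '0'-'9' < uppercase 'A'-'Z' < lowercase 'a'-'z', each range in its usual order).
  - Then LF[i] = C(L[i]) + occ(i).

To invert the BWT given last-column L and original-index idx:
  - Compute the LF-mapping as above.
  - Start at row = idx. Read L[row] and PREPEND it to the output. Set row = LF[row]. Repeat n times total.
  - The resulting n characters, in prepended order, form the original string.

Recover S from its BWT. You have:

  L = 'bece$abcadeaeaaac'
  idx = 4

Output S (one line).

LF mapping: 7 13 9 14 0 1 8 10 2 12 15 3 16 4 5 6 11
Walk LF starting at row 4, prepending L[row]:
  step 1: row=4, L[4]='$', prepend. Next row=LF[4]=0
  step 2: row=0, L[0]='b', prepend. Next row=LF[0]=7
  step 3: row=7, L[7]='c', prepend. Next row=LF[7]=10
  step 4: row=10, L[10]='e', prepend. Next row=LF[10]=15
  step 5: row=15, L[15]='a', prepend. Next row=LF[15]=6
  step 6: row=6, L[6]='b', prepend. Next row=LF[6]=8
  step 7: row=8, L[8]='a', prepend. Next row=LF[8]=2
  step 8: row=2, L[2]='c', prepend. Next row=LF[2]=9
  step 9: row=9, L[9]='d', prepend. Next row=LF[9]=12
  step 10: row=12, L[12]='e', prepend. Next row=LF[12]=16
  step 11: row=16, L[16]='c', prepend. Next row=LF[16]=11
  step 12: row=11, L[11]='a', prepend. Next row=LF[11]=3
  step 13: row=3, L[3]='e', prepend. Next row=LF[3]=14
  step 14: row=14, L[14]='a', prepend. Next row=LF[14]=5
  step 15: row=5, L[5]='a', prepend. Next row=LF[5]=1
  step 16: row=1, L[1]='e', prepend. Next row=LF[1]=13
  step 17: row=13, L[13]='a', prepend. Next row=LF[13]=4
Reversed output: aeaaeacedcabaecb$

Answer: aeaaeacedcabaecb$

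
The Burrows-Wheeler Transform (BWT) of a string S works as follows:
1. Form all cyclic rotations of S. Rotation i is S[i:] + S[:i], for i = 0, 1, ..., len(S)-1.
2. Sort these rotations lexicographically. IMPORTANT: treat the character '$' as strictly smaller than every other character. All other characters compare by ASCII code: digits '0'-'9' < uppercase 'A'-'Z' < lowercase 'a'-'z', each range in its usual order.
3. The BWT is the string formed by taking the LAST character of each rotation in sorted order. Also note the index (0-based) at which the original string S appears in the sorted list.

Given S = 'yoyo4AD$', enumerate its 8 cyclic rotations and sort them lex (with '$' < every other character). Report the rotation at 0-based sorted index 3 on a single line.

All 8 rotations (rotation i = S[i:]+S[:i]):
  rot[0] = yoyo4AD$
  rot[1] = oyo4AD$y
  rot[2] = yo4AD$yo
  rot[3] = o4AD$yoy
  rot[4] = 4AD$yoyo
  rot[5] = AD$yoyo4
  rot[6] = D$yoyo4A
  rot[7] = $yoyo4AD
Sorted (with $ < everything):
  sorted[0] = $yoyo4AD
  sorted[1] = 4AD$yoyo
  sorted[2] = AD$yoyo4
  sorted[3] = D$yoyo4A
  sorted[4] = o4AD$yoy
  sorted[5] = oyo4AD$y
  sorted[6] = yo4AD$yo
  sorted[7] = yoyo4AD$
sorted[3] = D$yoyo4A

Answer: D$yoyo4A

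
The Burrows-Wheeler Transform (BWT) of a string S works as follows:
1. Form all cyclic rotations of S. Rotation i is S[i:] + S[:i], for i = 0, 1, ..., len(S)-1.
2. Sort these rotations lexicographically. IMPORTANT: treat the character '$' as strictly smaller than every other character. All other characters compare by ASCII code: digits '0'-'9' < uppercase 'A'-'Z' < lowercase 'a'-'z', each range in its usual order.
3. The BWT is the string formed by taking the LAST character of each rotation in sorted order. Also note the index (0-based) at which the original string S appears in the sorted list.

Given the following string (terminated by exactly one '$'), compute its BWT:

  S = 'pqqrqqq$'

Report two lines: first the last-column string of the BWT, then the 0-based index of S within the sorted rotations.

All 8 rotations (rotation i = S[i:]+S[:i]):
  rot[0] = pqqrqqq$
  rot[1] = qqrqqq$p
  rot[2] = qrqqq$pq
  rot[3] = rqqq$pqq
  rot[4] = qqq$pqqr
  rot[5] = qq$pqqrq
  rot[6] = q$pqqrqq
  rot[7] = $pqqrqqq
Sorted (with $ < everything):
  sorted[0] = $pqqrqqq  (last char: 'q')
  sorted[1] = pqqrqqq$  (last char: '$')
  sorted[2] = q$pqqrqq  (last char: 'q')
  sorted[3] = qq$pqqrq  (last char: 'q')
  sorted[4] = qqq$pqqr  (last char: 'r')
  sorted[5] = qqrqqq$p  (last char: 'p')
  sorted[6] = qrqqq$pq  (last char: 'q')
  sorted[7] = rqqq$pqq  (last char: 'q')
Last column: q$qqrpqq
Original string S is at sorted index 1

Answer: q$qqrpqq
1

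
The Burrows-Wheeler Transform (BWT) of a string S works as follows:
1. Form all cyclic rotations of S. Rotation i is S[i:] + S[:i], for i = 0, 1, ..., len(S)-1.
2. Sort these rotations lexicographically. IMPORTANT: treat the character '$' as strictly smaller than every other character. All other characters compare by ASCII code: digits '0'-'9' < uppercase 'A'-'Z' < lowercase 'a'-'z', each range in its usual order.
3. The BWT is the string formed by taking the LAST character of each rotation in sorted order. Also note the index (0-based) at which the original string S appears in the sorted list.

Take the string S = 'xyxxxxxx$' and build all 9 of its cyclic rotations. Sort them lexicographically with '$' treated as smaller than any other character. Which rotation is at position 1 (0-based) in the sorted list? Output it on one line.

Answer: x$xyxxxxx

Derivation:
All 9 rotations (rotation i = S[i:]+S[:i]):
  rot[0] = xyxxxxxx$
  rot[1] = yxxxxxx$x
  rot[2] = xxxxxx$xy
  rot[3] = xxxxx$xyx
  rot[4] = xxxx$xyxx
  rot[5] = xxx$xyxxx
  rot[6] = xx$xyxxxx
  rot[7] = x$xyxxxxx
  rot[8] = $xyxxxxxx
Sorted (with $ < everything):
  sorted[0] = $xyxxxxxx
  sorted[1] = x$xyxxxxx
  sorted[2] = xx$xyxxxx
  sorted[3] = xxx$xyxxx
  sorted[4] = xxxx$xyxx
  sorted[5] = xxxxx$xyx
  sorted[6] = xxxxxx$xy
  sorted[7] = xyxxxxxx$
  sorted[8] = yxxxxxx$x
sorted[1] = x$xyxxxxx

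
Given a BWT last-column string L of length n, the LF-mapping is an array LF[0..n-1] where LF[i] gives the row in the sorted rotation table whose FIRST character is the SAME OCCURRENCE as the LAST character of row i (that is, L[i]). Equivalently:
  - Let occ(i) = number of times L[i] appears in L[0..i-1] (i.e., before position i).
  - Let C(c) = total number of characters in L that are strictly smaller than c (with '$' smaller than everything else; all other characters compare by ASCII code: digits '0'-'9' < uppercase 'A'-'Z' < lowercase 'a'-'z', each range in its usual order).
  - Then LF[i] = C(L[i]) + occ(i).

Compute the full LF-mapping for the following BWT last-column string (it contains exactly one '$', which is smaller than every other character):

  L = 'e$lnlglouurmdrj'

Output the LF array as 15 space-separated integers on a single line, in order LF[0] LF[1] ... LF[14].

Char counts: '$':1, 'd':1, 'e':1, 'g':1, 'j':1, 'l':3, 'm':1, 'n':1, 'o':1, 'r':2, 'u':2
C (first-col start): C('$')=0, C('d')=1, C('e')=2, C('g')=3, C('j')=4, C('l')=5, C('m')=8, C('n')=9, C('o')=10, C('r')=11, C('u')=13
L[0]='e': occ=0, LF[0]=C('e')+0=2+0=2
L[1]='$': occ=0, LF[1]=C('$')+0=0+0=0
L[2]='l': occ=0, LF[2]=C('l')+0=5+0=5
L[3]='n': occ=0, LF[3]=C('n')+0=9+0=9
L[4]='l': occ=1, LF[4]=C('l')+1=5+1=6
L[5]='g': occ=0, LF[5]=C('g')+0=3+0=3
L[6]='l': occ=2, LF[6]=C('l')+2=5+2=7
L[7]='o': occ=0, LF[7]=C('o')+0=10+0=10
L[8]='u': occ=0, LF[8]=C('u')+0=13+0=13
L[9]='u': occ=1, LF[9]=C('u')+1=13+1=14
L[10]='r': occ=0, LF[10]=C('r')+0=11+0=11
L[11]='m': occ=0, LF[11]=C('m')+0=8+0=8
L[12]='d': occ=0, LF[12]=C('d')+0=1+0=1
L[13]='r': occ=1, LF[13]=C('r')+1=11+1=12
L[14]='j': occ=0, LF[14]=C('j')+0=4+0=4

Answer: 2 0 5 9 6 3 7 10 13 14 11 8 1 12 4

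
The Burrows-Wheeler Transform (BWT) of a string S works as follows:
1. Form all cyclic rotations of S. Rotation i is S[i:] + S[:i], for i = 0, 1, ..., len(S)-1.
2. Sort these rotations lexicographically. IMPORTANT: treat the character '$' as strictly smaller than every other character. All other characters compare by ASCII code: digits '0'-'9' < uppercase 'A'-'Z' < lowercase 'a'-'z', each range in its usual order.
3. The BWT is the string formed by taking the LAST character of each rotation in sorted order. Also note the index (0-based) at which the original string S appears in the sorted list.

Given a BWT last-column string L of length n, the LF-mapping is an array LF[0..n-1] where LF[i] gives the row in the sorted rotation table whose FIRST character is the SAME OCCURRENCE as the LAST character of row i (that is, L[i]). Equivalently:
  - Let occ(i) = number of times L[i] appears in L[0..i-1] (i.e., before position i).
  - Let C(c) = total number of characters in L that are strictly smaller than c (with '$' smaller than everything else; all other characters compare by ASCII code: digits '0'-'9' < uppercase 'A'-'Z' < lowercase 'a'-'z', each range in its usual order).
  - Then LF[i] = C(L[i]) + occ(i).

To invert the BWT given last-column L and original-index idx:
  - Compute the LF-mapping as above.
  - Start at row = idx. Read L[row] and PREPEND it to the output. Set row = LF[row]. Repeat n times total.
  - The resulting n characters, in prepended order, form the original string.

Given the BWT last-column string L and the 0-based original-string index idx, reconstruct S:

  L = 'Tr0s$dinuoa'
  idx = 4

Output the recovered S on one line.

Answer: dinosaur0T$

Derivation:
LF mapping: 2 8 1 9 0 4 5 6 10 7 3
Walk LF starting at row 4, prepending L[row]:
  step 1: row=4, L[4]='$', prepend. Next row=LF[4]=0
  step 2: row=0, L[0]='T', prepend. Next row=LF[0]=2
  step 3: row=2, L[2]='0', prepend. Next row=LF[2]=1
  step 4: row=1, L[1]='r', prepend. Next row=LF[1]=8
  step 5: row=8, L[8]='u', prepend. Next row=LF[8]=10
  step 6: row=10, L[10]='a', prepend. Next row=LF[10]=3
  step 7: row=3, L[3]='s', prepend. Next row=LF[3]=9
  step 8: row=9, L[9]='o', prepend. Next row=LF[9]=7
  step 9: row=7, L[7]='n', prepend. Next row=LF[7]=6
  step 10: row=6, L[6]='i', prepend. Next row=LF[6]=5
  step 11: row=5, L[5]='d', prepend. Next row=LF[5]=4
Reversed output: dinosaur0T$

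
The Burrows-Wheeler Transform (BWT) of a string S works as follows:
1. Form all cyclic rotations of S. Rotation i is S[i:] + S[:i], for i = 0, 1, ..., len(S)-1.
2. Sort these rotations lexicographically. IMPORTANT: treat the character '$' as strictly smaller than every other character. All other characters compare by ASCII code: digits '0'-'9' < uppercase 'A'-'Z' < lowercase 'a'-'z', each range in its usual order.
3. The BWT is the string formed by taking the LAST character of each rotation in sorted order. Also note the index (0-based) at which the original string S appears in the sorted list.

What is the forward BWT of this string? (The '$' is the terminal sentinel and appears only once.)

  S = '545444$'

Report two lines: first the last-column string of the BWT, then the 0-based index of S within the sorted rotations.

All 7 rotations (rotation i = S[i:]+S[:i]):
  rot[0] = 545444$
  rot[1] = 45444$5
  rot[2] = 5444$54
  rot[3] = 444$545
  rot[4] = 44$5454
  rot[5] = 4$54544
  rot[6] = $545444
Sorted (with $ < everything):
  sorted[0] = $545444  (last char: '4')
  sorted[1] = 4$54544  (last char: '4')
  sorted[2] = 44$5454  (last char: '4')
  sorted[3] = 444$545  (last char: '5')
  sorted[4] = 45444$5  (last char: '5')
  sorted[5] = 5444$54  (last char: '4')
  sorted[6] = 545444$  (last char: '$')
Last column: 444554$
Original string S is at sorted index 6

Answer: 444554$
6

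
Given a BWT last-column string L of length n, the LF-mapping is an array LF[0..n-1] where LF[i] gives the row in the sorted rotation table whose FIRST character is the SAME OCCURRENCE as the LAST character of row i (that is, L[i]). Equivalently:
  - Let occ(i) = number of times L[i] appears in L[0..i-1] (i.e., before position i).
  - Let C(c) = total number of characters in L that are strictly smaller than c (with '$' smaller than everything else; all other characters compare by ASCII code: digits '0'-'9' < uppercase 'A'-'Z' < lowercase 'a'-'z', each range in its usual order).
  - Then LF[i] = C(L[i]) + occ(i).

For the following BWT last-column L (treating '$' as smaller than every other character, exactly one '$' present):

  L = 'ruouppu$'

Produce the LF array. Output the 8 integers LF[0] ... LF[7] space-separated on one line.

Answer: 4 5 1 6 2 3 7 0

Derivation:
Char counts: '$':1, 'o':1, 'p':2, 'r':1, 'u':3
C (first-col start): C('$')=0, C('o')=1, C('p')=2, C('r')=4, C('u')=5
L[0]='r': occ=0, LF[0]=C('r')+0=4+0=4
L[1]='u': occ=0, LF[1]=C('u')+0=5+0=5
L[2]='o': occ=0, LF[2]=C('o')+0=1+0=1
L[3]='u': occ=1, LF[3]=C('u')+1=5+1=6
L[4]='p': occ=0, LF[4]=C('p')+0=2+0=2
L[5]='p': occ=1, LF[5]=C('p')+1=2+1=3
L[6]='u': occ=2, LF[6]=C('u')+2=5+2=7
L[7]='$': occ=0, LF[7]=C('$')+0=0+0=0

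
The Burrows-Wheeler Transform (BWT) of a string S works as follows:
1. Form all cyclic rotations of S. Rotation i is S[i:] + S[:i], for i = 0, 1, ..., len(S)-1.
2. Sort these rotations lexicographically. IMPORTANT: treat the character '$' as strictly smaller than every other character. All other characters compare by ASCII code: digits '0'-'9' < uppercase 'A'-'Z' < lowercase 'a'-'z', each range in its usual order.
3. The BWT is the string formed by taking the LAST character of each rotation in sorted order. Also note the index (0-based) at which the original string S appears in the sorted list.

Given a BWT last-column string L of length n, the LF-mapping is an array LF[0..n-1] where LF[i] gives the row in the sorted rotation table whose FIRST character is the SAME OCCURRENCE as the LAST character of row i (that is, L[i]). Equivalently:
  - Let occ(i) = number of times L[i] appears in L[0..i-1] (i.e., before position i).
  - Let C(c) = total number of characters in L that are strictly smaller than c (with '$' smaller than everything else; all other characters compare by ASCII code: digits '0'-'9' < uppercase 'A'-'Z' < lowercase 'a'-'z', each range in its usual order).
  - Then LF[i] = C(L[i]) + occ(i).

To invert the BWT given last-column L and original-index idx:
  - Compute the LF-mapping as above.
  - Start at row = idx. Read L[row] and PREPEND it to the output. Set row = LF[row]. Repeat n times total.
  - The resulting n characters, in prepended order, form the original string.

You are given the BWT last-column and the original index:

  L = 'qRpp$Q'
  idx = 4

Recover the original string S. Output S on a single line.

LF mapping: 5 2 3 4 0 1
Walk LF starting at row 4, prepending L[row]:
  step 1: row=4, L[4]='$', prepend. Next row=LF[4]=0
  step 2: row=0, L[0]='q', prepend. Next row=LF[0]=5
  step 3: row=5, L[5]='Q', prepend. Next row=LF[5]=1
  step 4: row=1, L[1]='R', prepend. Next row=LF[1]=2
  step 5: row=2, L[2]='p', prepend. Next row=LF[2]=3
  step 6: row=3, L[3]='p', prepend. Next row=LF[3]=4
Reversed output: ppRQq$

Answer: ppRQq$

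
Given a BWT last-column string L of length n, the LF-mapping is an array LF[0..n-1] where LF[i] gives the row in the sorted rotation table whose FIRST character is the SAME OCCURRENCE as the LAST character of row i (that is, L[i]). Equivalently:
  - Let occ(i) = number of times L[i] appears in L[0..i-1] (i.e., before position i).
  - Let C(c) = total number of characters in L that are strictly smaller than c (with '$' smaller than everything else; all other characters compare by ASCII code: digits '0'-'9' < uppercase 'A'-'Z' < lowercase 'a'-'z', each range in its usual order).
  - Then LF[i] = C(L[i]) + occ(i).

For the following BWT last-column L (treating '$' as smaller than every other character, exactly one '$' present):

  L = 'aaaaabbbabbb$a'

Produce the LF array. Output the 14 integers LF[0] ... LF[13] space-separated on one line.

Answer: 1 2 3 4 5 8 9 10 6 11 12 13 0 7

Derivation:
Char counts: '$':1, 'a':7, 'b':6
C (first-col start): C('$')=0, C('a')=1, C('b')=8
L[0]='a': occ=0, LF[0]=C('a')+0=1+0=1
L[1]='a': occ=1, LF[1]=C('a')+1=1+1=2
L[2]='a': occ=2, LF[2]=C('a')+2=1+2=3
L[3]='a': occ=3, LF[3]=C('a')+3=1+3=4
L[4]='a': occ=4, LF[4]=C('a')+4=1+4=5
L[5]='b': occ=0, LF[5]=C('b')+0=8+0=8
L[6]='b': occ=1, LF[6]=C('b')+1=8+1=9
L[7]='b': occ=2, LF[7]=C('b')+2=8+2=10
L[8]='a': occ=5, LF[8]=C('a')+5=1+5=6
L[9]='b': occ=3, LF[9]=C('b')+3=8+3=11
L[10]='b': occ=4, LF[10]=C('b')+4=8+4=12
L[11]='b': occ=5, LF[11]=C('b')+5=8+5=13
L[12]='$': occ=0, LF[12]=C('$')+0=0+0=0
L[13]='a': occ=6, LF[13]=C('a')+6=1+6=7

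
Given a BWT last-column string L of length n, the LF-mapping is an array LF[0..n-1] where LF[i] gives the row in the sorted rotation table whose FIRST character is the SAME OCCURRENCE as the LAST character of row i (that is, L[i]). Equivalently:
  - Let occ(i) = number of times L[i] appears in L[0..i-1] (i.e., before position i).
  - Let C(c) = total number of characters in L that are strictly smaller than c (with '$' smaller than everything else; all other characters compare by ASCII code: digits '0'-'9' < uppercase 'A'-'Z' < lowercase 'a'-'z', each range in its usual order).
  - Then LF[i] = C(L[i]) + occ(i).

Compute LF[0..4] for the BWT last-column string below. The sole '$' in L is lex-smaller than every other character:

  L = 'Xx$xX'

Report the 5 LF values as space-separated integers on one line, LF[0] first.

Char counts: '$':1, 'X':2, 'x':2
C (first-col start): C('$')=0, C('X')=1, C('x')=3
L[0]='X': occ=0, LF[0]=C('X')+0=1+0=1
L[1]='x': occ=0, LF[1]=C('x')+0=3+0=3
L[2]='$': occ=0, LF[2]=C('$')+0=0+0=0
L[3]='x': occ=1, LF[3]=C('x')+1=3+1=4
L[4]='X': occ=1, LF[4]=C('X')+1=1+1=2

Answer: 1 3 0 4 2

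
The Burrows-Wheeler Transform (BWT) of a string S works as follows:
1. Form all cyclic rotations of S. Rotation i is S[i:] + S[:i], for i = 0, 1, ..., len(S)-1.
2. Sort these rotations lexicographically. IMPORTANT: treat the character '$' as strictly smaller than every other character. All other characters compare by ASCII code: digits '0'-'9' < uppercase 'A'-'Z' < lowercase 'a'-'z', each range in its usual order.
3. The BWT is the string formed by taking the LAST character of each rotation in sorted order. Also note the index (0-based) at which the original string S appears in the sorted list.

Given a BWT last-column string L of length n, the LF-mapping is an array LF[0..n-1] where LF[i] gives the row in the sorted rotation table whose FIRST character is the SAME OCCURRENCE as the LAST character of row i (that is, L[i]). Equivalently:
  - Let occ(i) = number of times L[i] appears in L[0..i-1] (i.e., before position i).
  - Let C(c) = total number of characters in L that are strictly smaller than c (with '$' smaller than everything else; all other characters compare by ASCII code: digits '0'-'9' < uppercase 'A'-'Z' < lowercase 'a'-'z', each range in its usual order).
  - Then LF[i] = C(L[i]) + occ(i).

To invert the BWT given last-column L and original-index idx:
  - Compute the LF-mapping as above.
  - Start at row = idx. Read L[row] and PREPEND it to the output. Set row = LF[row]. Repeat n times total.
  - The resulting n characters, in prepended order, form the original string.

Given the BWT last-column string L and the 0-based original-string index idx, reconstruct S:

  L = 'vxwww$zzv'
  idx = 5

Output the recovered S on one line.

LF mapping: 1 6 3 4 5 0 7 8 2
Walk LF starting at row 5, prepending L[row]:
  step 1: row=5, L[5]='$', prepend. Next row=LF[5]=0
  step 2: row=0, L[0]='v', prepend. Next row=LF[0]=1
  step 3: row=1, L[1]='x', prepend. Next row=LF[1]=6
  step 4: row=6, L[6]='z', prepend. Next row=LF[6]=7
  step 5: row=7, L[7]='z', prepend. Next row=LF[7]=8
  step 6: row=8, L[8]='v', prepend. Next row=LF[8]=2
  step 7: row=2, L[2]='w', prepend. Next row=LF[2]=3
  step 8: row=3, L[3]='w', prepend. Next row=LF[3]=4
  step 9: row=4, L[4]='w', prepend. Next row=LF[4]=5
Reversed output: wwwvzzxv$

Answer: wwwvzzxv$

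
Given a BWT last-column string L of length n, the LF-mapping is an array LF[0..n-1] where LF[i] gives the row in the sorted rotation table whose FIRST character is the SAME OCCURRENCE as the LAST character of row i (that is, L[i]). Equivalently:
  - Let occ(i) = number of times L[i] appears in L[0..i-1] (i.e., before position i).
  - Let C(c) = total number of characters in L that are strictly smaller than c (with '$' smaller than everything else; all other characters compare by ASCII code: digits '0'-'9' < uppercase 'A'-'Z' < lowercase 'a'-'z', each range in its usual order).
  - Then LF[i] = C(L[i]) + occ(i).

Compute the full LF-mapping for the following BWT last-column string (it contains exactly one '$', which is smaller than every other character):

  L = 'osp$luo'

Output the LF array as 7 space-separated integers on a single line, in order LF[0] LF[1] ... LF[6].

Char counts: '$':1, 'l':1, 'o':2, 'p':1, 's':1, 'u':1
C (first-col start): C('$')=0, C('l')=1, C('o')=2, C('p')=4, C('s')=5, C('u')=6
L[0]='o': occ=0, LF[0]=C('o')+0=2+0=2
L[1]='s': occ=0, LF[1]=C('s')+0=5+0=5
L[2]='p': occ=0, LF[2]=C('p')+0=4+0=4
L[3]='$': occ=0, LF[3]=C('$')+0=0+0=0
L[4]='l': occ=0, LF[4]=C('l')+0=1+0=1
L[5]='u': occ=0, LF[5]=C('u')+0=6+0=6
L[6]='o': occ=1, LF[6]=C('o')+1=2+1=3

Answer: 2 5 4 0 1 6 3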